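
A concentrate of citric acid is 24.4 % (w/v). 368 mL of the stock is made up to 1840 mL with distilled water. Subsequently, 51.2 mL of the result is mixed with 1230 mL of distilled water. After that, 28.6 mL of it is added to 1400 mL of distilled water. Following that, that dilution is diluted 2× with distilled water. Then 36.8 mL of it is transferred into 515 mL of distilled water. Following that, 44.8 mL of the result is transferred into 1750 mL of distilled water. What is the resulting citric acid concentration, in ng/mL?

32.5 ng/mL

Overall dilution factor = 5 × 25.02 × 49.95 × 2 × 14.99 × 40.06 = 7.51 × 10⁶.
24.4 % (w/v) / 7.51 × 10⁶ = 3.25 × 10⁻⁶ % (w/v) = 32.5 ng/mL.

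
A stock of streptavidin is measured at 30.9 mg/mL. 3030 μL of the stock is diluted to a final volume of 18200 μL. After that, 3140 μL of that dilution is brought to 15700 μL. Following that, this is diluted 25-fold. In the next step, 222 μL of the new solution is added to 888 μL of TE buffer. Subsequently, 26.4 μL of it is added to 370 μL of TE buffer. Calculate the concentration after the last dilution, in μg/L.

548 μg/L

Overall dilution factor = 6.007 × 5 × 25 × 5 × 15.02 = 5.64 × 10⁴.
30.9 mg/mL / 5.64 × 10⁴ = 5.48 × 10⁻⁴ mg/mL = 548 μg/L.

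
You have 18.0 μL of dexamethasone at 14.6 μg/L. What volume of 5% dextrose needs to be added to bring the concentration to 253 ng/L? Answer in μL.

1020 μL

253 ng/L = 0.253 μg/L.
V₂ = C₁V₁/C₂ = 14.6 × 18.0 / 0.253 = 1039 μL.
Diluent to add = V₂ − V₁ = 1039 − 18.0 = 1020 μL.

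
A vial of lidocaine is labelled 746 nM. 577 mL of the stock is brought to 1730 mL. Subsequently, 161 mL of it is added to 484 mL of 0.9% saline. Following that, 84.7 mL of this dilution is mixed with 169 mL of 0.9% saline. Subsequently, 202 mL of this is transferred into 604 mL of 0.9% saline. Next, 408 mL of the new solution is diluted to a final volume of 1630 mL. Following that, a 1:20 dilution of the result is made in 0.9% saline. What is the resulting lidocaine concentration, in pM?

Overall dilution factor = 2.998 × 4.006 × 2.995 × 3.990 × 3.995 × 20 = 1.15 × 10⁴.
746 nM / 1.15 × 10⁴ = 0.0650 nM = 65.0 pM.

65.0 pM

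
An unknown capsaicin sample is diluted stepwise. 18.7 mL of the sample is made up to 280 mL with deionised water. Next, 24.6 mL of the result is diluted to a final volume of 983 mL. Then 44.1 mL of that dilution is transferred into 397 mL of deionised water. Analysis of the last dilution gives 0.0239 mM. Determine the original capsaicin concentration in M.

Overall dilution factor = 14.97 × 39.96 × 10.00 = 5985.
Original = 0.0239 mM × 5985 = 143 mM = 0.143 M.

0.143 M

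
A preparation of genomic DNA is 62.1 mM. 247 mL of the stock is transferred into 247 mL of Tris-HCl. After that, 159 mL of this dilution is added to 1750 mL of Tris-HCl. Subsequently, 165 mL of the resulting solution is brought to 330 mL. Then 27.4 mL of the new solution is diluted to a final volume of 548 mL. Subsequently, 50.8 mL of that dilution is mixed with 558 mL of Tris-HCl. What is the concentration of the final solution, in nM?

5390 nM

Overall dilution factor = 2 × 12.01 × 2 × 20 × 11.98 = 1.15 × 10⁴.
62.1 mM / 1.15 × 10⁴ = 5.39 × 10⁻³ mM = 5390 nM.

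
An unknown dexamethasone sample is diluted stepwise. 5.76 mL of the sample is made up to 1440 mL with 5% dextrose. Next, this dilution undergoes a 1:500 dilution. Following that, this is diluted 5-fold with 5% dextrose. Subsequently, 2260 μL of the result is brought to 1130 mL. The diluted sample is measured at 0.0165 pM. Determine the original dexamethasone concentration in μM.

5.16 μM

Overall dilution factor = 250 × 500 × 5 × 500 = 3.13 × 10⁸.
Original = 0.0165 pM × 3.13 × 10⁸ = 5.16 × 10⁶ pM = 5.16 μM.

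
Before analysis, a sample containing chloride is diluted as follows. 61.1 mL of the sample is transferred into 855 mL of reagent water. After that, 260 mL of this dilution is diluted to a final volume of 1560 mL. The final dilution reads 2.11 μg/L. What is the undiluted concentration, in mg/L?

Overall dilution factor = 14.99 × 6 = 90.0.
Original = 2.11 μg/L × 90.0 = 190 μg/L = 0.190 mg/L.

0.190 mg/L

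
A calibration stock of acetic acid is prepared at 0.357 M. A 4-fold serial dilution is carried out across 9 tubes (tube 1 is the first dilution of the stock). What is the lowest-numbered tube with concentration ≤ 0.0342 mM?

tube 7

Tube n has concentration 0.357 M / 4ⁿ.
Need 4ⁿ ≥ 0.357 M / 0.0342 mM = 1.04 × 10⁴, so n ≥ 6.67.
First such tube: n = 7.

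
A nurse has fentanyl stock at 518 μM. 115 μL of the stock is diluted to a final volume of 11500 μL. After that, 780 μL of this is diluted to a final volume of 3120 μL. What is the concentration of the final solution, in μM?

Overall dilution factor = 100 × 4 = 400.
518 μM / 400 = 1.30 μM.

1.30 μM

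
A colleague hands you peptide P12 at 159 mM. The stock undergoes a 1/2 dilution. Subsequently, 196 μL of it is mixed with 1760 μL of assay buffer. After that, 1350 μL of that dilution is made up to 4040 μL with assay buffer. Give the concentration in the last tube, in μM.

2660 μM

Overall dilution factor = 2 × 9.980 × 2.993 = 59.7.
159 mM / 59.7 = 2.66 mM = 2660 μM.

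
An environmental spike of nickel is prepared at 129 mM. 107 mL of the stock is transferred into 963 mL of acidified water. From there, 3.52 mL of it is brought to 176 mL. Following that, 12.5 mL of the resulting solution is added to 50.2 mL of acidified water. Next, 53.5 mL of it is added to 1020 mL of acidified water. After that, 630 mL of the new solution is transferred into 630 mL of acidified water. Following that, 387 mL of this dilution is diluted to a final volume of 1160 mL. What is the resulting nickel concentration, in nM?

Overall dilution factor = 10 × 50 × 5.016 × 20.07 × 2 × 2.997 = 3.02 × 10⁵.
129 mM / 3.02 × 10⁵ = 4.28 × 10⁻⁴ mM = 428 nM.

428 nM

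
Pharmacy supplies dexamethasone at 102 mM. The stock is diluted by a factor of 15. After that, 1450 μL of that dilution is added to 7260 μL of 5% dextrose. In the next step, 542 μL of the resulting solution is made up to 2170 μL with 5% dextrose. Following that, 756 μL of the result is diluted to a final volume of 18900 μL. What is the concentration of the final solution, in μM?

11.3 μM

Overall dilution factor = 15 × 6.007 × 4.004 × 25 = 9019.
102 mM / 9019 = 0.0113 mM = 11.3 μM.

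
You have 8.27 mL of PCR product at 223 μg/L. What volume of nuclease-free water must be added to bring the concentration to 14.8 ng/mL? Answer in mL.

14.8 ng/mL = 14.8 μg/L.
V₂ = C₁V₁/C₂ = 223 × 8.27 / 14.8 = 125 mL.
Diluent to add = V₂ − V₁ = 125 − 8.27 = 116 mL.

116 mL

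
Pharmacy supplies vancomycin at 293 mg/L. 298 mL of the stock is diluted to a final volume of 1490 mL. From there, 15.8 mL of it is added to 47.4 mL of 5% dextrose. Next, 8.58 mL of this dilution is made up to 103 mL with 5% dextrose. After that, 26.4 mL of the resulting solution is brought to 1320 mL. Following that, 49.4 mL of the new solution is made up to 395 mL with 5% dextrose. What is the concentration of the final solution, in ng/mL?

Overall dilution factor = 5 × 4 × 12.00 × 50 × 7.996 = 9.60 × 10⁴.
293 mg/L / 9.60 × 10⁴ = 3.05 × 10⁻³ mg/L = 3.05 ng/mL.

3.05 ng/mL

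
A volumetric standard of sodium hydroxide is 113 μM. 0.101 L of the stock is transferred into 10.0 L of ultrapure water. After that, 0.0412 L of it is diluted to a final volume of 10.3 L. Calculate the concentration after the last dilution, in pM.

4520 pM

Overall dilution factor = 100.0 × 250 = 2.50 × 10⁴.
113 μM / 2.50 × 10⁴ = 4.52 × 10⁻³ μM = 4520 pM.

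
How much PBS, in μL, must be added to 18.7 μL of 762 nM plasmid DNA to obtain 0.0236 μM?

0.0236 μM = 23.6 nM.
V₂ = C₁V₁/C₂ = 762 × 18.7 / 23.6 = 604 μL.
Diluent to add = V₂ − V₁ = 604 − 18.7 = 585 μL.

585 μL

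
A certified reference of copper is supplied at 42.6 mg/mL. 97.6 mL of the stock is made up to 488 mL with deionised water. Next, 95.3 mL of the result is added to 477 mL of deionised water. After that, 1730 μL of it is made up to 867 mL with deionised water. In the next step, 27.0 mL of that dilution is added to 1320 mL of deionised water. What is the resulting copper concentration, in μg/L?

56.7 μg/L

Overall dilution factor = 5 × 6.005 × 501.2 × 49.89 = 7.51 × 10⁵.
42.6 mg/mL / 7.51 × 10⁵ = 5.67 × 10⁻⁵ mg/mL = 56.7 μg/L.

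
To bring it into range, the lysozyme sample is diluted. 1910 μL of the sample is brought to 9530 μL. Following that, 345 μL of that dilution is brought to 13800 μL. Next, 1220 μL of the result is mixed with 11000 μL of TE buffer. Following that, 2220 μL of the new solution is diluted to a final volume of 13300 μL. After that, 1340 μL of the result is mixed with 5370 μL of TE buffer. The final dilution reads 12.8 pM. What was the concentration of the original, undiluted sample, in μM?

0.768 μM

Overall dilution factor = 4.990 × 40 × 10.02 × 5.991 × 5.007 = 6.00 × 10⁴.
Original = 12.8 pM × 6.00 × 10⁴ = 7.68 × 10⁵ pM = 0.768 μM.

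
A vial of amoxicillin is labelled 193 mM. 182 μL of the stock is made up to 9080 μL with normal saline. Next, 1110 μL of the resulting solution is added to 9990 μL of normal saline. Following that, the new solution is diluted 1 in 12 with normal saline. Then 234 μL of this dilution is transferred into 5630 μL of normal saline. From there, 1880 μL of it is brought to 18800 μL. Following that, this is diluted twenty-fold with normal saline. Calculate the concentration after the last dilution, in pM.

6430 pM

Overall dilution factor = 49.89 × 10 × 12 × 25.06 × 10 × 20 = 3.00 × 10⁷.
193 mM / 3.00 × 10⁷ = 6.43 × 10⁻⁶ mM = 6430 pM.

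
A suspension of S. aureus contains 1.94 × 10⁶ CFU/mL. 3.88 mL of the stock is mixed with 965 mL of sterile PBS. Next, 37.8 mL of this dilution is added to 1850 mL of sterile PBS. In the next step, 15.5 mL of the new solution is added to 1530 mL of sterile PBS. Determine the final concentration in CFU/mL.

Overall dilution factor = 249.7 × 49.94 × 99.71 = 1.24 × 10⁶.
1.94 × 10⁶ CFU/mL / 1.24 × 10⁶ = 1.56 CFU/mL.

1.56 CFU/mL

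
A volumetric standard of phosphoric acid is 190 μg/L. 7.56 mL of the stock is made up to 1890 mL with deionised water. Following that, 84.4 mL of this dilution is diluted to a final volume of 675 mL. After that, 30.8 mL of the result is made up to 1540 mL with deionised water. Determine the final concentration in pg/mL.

Overall dilution factor = 250 × 7.998 × 50 = 10.00 × 10⁴.
190 μg/L / 10.00 × 10⁴ = 1.90 × 10⁻³ μg/L = 1.90 pg/mL.

1.90 pg/mL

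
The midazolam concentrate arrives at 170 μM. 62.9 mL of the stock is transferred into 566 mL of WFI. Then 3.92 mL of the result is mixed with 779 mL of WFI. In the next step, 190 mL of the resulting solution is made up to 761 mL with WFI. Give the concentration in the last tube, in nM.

Overall dilution factor = 9.998 × 199.7 × 4.005 = 7998.
170 μM / 7998 = 0.0213 μM = 21.3 nM.

21.3 nM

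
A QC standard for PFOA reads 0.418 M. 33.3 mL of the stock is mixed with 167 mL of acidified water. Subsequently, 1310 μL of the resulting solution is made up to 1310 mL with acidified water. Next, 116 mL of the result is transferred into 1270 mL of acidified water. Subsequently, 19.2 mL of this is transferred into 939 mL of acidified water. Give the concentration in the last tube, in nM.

Overall dilution factor = 6.015 × 1000 × 11.95 × 49.91 = 3.59 × 10⁶.
0.418 M / 3.59 × 10⁶ = 1.17 × 10⁻⁷ M = 117 nM.

117 nM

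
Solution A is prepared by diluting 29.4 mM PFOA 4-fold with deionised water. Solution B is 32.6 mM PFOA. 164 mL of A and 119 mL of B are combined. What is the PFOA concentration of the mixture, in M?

C_A = 29.4 mM / 4 = 7.35 mM.
C_mix = (C_A·V_A + C_B·V_B)/(V_A + V_B) = (7.35×164 + 32.6×119) / 283.0 = 18.0 mM = 0.0180 M.

0.0180 M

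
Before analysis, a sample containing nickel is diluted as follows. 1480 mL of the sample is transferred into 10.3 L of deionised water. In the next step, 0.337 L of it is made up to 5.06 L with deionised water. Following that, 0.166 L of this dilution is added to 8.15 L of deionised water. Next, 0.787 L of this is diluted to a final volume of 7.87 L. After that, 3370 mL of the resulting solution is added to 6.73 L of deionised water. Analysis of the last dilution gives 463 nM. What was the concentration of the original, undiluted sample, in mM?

83.1 mM

Overall dilution factor = 7.959 × 15.01 × 50.10 × 10 × 2.997 = 1.79 × 10⁵.
Original = 463 nM × 1.79 × 10⁵ = 8.31 × 10⁷ nM = 83.1 mM.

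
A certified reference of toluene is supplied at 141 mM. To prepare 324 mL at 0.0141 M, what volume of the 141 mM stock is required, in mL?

0.0141 M = 14.1 mM.
V₁ = C₂V₂/C₁ = 14.1 × 324 / 141 = 32.4 mL.

32.4 mL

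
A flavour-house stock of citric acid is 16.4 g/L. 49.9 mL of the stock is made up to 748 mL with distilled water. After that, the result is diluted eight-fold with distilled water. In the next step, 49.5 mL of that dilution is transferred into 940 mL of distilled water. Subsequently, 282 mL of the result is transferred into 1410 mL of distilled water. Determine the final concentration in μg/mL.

Overall dilution factor = 14.99 × 8 × 19.99 × 6 = 1.44 × 10⁴.
16.4 g/L / 1.44 × 10⁴ = 1.14 × 10⁻³ g/L = 1.14 μg/mL.

1.14 μg/mL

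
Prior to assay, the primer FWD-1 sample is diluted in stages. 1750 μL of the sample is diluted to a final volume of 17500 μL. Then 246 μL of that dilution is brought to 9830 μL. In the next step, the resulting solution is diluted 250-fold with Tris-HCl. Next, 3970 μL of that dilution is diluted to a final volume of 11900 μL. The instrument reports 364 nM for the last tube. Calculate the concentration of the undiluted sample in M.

0.109 M

Overall dilution factor = 10 × 39.96 × 250 × 2.997 = 2.99 × 10⁵.
Original = 364 nM × 2.99 × 10⁵ = 1.09 × 10⁸ nM = 0.109 M.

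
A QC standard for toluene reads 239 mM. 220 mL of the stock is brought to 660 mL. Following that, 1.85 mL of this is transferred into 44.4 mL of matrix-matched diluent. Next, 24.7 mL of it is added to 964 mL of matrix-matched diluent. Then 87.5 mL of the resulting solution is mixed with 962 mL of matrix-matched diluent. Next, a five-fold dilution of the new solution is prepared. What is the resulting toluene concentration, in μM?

Overall dilution factor = 3 × 25 × 40.03 × 11.99 × 5 = 1.80 × 10⁵.
239 mM / 1.80 × 10⁵ = 1.33 × 10⁻³ mM = 1.33 μM.

1.33 μM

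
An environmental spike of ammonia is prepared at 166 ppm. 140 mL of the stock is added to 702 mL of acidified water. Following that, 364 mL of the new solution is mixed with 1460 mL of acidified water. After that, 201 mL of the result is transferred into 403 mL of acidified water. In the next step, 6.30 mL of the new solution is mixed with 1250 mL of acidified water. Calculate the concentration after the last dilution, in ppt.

9190 ppt

Overall dilution factor = 6.014 × 5.011 × 3.005 × 199.4 = 1.81 × 10⁴.
166 ppm / 1.81 × 10⁴ = 9.19 × 10⁻³ ppm = 9190 ppt.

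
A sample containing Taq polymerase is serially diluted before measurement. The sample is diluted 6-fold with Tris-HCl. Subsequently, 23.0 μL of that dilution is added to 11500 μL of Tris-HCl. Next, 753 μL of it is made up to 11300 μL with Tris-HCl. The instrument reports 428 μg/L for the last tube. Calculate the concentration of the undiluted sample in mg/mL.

Overall dilution factor = 6 × 501 × 15.01 = 4.51 × 10⁴.
Original = 428 μg/L × 4.51 × 10⁴ = 1.93 × 10⁷ μg/L = 19.3 mg/mL.

19.3 mg/mL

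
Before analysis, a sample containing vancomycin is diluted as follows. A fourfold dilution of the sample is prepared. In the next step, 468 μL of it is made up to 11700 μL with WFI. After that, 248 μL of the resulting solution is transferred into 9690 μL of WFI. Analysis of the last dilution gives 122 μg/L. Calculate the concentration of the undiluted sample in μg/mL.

489 μg/mL

Overall dilution factor = 4 × 25 × 40.07 = 4007.
Original = 122 μg/L × 4007 = 4.89 × 10⁵ μg/L = 489 μg/mL.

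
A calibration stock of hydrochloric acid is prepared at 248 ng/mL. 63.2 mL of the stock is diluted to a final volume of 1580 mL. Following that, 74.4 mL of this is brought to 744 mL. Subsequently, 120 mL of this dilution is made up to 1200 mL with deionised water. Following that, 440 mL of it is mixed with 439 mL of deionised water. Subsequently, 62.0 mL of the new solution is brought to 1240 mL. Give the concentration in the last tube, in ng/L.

Overall dilution factor = 25 × 10 × 10 × 1.998 × 20 = 9.99 × 10⁴.
248 ng/mL / 9.99 × 10⁴ = 2.48 × 10⁻³ ng/mL = 2.48 ng/L.

2.48 ng/L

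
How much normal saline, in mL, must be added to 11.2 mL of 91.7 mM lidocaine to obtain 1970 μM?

510 mL

1970 μM = 1.97 mM.
V₂ = C₁V₁/C₂ = 91.7 × 11.2 / 1.97 = 521 mL.
Diluent to add = V₂ − V₁ = 521 − 11.2 = 510 mL.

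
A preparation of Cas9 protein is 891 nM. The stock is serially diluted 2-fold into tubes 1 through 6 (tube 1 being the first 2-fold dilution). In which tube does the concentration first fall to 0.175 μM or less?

Tube n has concentration 891 nM / 2ⁿ.
Need 2ⁿ ≥ 891 nM / 0.175 μM = 5.09, so n ≥ 2.35.
First such tube: n = 3.

tube 3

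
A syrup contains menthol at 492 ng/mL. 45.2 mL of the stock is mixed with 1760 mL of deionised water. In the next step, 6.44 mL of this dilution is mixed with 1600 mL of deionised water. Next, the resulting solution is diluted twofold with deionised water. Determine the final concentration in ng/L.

24.7 ng/L

Overall dilution factor = 39.94 × 249.4 × 2 = 1.99 × 10⁴.
492 ng/mL / 1.99 × 10⁴ = 0.0247 ng/mL = 24.7 ng/L.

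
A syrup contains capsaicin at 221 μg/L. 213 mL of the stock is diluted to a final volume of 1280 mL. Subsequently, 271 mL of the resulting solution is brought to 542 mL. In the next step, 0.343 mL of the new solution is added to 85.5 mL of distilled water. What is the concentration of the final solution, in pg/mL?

73.5 pg/mL

Overall dilution factor = 6.009 × 2 × 250.3 = 3008.
221 μg/L / 3008 = 0.0735 μg/L = 73.5 pg/mL.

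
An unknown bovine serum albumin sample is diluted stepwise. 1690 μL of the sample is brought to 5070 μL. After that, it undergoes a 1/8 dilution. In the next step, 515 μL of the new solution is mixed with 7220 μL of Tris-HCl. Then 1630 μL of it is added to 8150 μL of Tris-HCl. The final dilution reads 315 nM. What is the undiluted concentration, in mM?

0.681 mM

Overall dilution factor = 3 × 8 × 15.02 × 6 = 2163.
Original = 315 nM × 2163 = 6.81 × 10⁵ nM = 0.681 mM.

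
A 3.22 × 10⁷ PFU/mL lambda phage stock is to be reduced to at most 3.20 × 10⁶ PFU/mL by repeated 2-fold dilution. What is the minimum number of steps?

4

Need 2ⁿ ≥ 10.1, so n ≥ log(10.1)/log(2) = 3.33.
Minimum whole steps: n = 4.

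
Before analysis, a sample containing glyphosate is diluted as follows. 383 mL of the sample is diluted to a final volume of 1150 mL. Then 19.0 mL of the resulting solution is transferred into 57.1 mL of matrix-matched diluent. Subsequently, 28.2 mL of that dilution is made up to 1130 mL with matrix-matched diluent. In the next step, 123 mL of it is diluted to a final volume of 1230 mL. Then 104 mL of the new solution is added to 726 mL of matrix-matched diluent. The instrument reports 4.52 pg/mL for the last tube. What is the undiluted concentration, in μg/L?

Overall dilution factor = 3.003 × 4.005 × 40.07 × 10 × 7.981 = 3.85 × 10⁴.
Original = 4.52 pg/mL × 3.85 × 10⁴ = 1.74 × 10⁵ pg/mL = 174 μg/L.

174 μg/L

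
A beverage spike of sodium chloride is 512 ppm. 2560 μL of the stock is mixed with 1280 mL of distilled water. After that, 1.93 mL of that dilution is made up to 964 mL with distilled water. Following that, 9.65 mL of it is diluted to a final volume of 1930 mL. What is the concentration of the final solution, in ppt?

Overall dilution factor = 501 × 499.5 × 200 = 5.00 × 10⁷.
512 ppm / 5.00 × 10⁷ = 1.02 × 10⁻⁵ ppm = 10.2 ppt.

10.2 ppt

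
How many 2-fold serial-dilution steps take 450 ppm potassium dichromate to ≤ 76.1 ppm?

3

Need 2ⁿ ≥ 5.91, so n ≥ log(5.91)/log(2) = 2.56.
Minimum whole steps: n = 3.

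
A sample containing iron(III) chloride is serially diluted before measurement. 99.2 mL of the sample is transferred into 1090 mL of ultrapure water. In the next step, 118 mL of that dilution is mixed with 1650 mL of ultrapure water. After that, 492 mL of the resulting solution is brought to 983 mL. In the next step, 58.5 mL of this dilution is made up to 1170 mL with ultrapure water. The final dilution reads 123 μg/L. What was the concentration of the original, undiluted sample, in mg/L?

883 mg/L

Overall dilution factor = 11.99 × 14.98 × 1.998 × 20 = 7177.
Original = 123 μg/L × 7177 = 8.83 × 10⁵ μg/L = 883 mg/L.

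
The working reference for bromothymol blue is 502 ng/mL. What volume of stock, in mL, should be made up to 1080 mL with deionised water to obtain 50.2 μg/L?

50.2 μg/L = 50.2 ng/mL.
V₁ = C₂V₂/C₁ = 50.2 × 1080 / 502 = 108 mL.

108 mL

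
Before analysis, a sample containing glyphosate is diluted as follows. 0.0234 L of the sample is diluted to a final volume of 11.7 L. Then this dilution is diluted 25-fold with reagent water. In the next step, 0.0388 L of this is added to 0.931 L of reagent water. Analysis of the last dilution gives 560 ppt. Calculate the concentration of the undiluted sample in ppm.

175 ppm

Overall dilution factor = 500 × 25 × 24.99 = 3.12 × 10⁵.
Original = 560 ppt × 3.12 × 10⁵ = 1.75 × 10⁸ ppt = 175 ppm.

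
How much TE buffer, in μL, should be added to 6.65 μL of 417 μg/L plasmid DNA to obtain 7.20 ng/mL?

378 μL

7.20 ng/mL = 7.20 μg/L.
V₂ = C₁V₁/C₂ = 417 × 6.65 / 7.20 = 385 μL.
Diluent to add = V₂ − V₁ = 385 − 6.65 = 378 μL.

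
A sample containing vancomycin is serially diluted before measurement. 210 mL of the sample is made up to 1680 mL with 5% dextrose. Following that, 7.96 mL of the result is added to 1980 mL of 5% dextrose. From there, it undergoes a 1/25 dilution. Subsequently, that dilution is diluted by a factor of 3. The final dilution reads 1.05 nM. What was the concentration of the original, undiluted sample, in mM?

0.157 mM

Overall dilution factor = 8 × 249.7 × 25 × 3 = 1.50 × 10⁵.
Original = 1.05 nM × 1.50 × 10⁵ = 1.57 × 10⁵ nM = 0.157 mM.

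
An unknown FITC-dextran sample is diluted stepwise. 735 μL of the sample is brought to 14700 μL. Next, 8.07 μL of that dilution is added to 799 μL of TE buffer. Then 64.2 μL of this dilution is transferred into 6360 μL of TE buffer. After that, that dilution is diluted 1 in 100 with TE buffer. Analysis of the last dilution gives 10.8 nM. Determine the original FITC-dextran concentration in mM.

Overall dilution factor = 20 × 100.0 × 100.1 × 100 = 2.00 × 10⁷.
Original = 10.8 nM × 2.00 × 10⁷ = 2.16 × 10⁸ nM = 216 mM.

216 mM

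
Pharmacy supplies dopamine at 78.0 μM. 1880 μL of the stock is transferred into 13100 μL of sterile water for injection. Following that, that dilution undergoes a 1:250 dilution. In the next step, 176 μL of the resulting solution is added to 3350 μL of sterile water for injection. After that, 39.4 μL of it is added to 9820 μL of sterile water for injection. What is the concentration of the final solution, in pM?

7.81 pM

Overall dilution factor = 7.968 × 250 × 20.03 × 250.2 = 9.99 × 10⁶.
78.0 μM / 9.99 × 10⁶ = 7.81 × 10⁻⁶ μM = 7.81 pM.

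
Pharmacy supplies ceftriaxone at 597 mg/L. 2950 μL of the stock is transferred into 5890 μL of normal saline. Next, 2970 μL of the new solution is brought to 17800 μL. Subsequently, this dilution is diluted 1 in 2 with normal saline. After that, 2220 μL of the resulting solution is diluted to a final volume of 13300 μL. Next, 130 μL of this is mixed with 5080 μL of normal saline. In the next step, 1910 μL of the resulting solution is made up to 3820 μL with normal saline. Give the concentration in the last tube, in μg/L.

34.6 μg/L

Overall dilution factor = 2.997 × 5.993 × 2 × 5.991 × 40.08 × 2 = 1.72 × 10⁴.
597 mg/L / 1.72 × 10⁴ = 0.0346 mg/L = 34.6 μg/L.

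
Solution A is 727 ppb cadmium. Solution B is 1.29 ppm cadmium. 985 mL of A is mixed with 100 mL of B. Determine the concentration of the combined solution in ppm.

C_B = 1.29 ppm = 1290 ppb.
C_mix = (C_A·V_A + C_B·V_B)/(V_A + V_B) = (727×985 + 1290×100) / 1085 = 779 ppb = 0.779 ppm.

0.779 ppm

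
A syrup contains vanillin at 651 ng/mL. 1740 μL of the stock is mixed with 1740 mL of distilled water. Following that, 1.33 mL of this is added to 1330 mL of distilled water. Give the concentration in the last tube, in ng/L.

0.650 ng/L

Overall dilution factor = 1001 × 1001 = 1.00 × 10⁶.
651 ng/mL / 1.00 × 10⁶ = 6.50 × 10⁻⁴ ng/mL = 0.650 ng/L.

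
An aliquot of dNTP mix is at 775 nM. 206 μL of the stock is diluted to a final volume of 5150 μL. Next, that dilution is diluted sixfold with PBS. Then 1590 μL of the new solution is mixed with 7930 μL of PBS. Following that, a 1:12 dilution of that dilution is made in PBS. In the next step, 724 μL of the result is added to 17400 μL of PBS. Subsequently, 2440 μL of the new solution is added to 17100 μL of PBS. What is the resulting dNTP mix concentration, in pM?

Overall dilution factor = 25 × 6 × 5.987 × 12 × 25.03 × 8.008 = 2.16 × 10⁶.
775 nM / 2.16 × 10⁶ = 3.59 × 10⁻⁴ nM = 0.359 pM.

0.359 pM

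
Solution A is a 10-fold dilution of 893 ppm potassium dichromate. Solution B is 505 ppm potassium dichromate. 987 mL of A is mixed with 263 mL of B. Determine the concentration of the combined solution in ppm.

C_A = 893 ppm / 10 = 89.3 ppm.
C_mix = (C_A·V_A + C_B·V_B)/(V_A + V_B) = (89.3×987 + 505×263) / 1250 = 177 ppm.

177 ppm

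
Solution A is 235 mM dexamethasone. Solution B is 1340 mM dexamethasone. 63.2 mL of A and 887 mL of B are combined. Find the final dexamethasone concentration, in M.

C_mix = (C_A·V_A + C_B·V_B)/(V_A + V_B) = (235×63.2 + 1340×887) / 950.2 = 1267 mM = 1.27 M.

1.27 M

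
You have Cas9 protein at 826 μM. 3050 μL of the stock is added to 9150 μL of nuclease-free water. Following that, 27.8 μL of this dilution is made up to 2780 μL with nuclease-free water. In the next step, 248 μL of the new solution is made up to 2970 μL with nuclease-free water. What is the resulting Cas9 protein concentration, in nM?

Overall dilution factor = 4 × 100 × 11.98 = 4790.
826 μM / 4790 = 0.172 μM = 172 nM.

172 nM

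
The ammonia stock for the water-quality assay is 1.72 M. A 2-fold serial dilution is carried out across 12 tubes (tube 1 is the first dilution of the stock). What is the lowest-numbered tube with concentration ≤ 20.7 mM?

Tube n has concentration 1.72 M / 2ⁿ.
Need 2ⁿ ≥ 1.72 M / 20.7 mM = 83.1, so n ≥ 6.38.
First such tube: n = 7.

tube 7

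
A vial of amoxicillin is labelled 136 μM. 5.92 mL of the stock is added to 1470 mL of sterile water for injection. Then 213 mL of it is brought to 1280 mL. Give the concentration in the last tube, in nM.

Overall dilution factor = 249.3 × 6.009 = 1498.
136 μM / 1498 = 0.0908 μM = 90.8 nM.

90.8 nM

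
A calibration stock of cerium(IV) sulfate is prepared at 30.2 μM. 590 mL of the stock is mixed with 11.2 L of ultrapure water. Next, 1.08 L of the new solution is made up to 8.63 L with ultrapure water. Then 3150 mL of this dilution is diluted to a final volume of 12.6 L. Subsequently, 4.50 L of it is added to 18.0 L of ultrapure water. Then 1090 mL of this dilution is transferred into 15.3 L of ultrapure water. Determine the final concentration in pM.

629 pM

Overall dilution factor = 19.98 × 7.991 × 4 × 5 × 15.04 = 4.80 × 10⁴.
30.2 μM / 4.80 × 10⁴ = 6.29 × 10⁻⁴ μM = 629 pM.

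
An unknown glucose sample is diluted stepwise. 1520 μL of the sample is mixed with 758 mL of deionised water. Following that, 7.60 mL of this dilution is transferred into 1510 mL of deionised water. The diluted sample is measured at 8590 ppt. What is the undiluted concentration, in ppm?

Overall dilution factor = 499.7 × 199.7 = 9.98 × 10⁴.
Original = 8590 ppt × 9.98 × 10⁴ = 8.57 × 10⁸ ppt = 857 ppm.

857 ppm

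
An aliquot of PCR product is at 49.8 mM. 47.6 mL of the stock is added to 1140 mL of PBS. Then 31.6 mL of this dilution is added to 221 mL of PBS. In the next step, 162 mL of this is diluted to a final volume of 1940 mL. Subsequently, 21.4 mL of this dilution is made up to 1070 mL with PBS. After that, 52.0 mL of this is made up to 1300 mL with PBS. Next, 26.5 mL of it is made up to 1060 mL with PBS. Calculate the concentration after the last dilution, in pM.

Overall dilution factor = 24.95 × 7.994 × 11.98 × 50 × 25 × 40 = 1.19 × 10⁸.
49.8 mM / 1.19 × 10⁸ = 4.17 × 10⁻⁷ mM = 417 pM.

417 pM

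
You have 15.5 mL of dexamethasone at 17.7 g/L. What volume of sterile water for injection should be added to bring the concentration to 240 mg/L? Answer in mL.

240 mg/L = 0.240 g/L.
V₂ = C₁V₁/C₂ = 17.7 × 15.5 / 0.240 = 1143 mL.
Diluent to add = V₂ − V₁ = 1143 − 15.5 = 1130 mL.

1130 mL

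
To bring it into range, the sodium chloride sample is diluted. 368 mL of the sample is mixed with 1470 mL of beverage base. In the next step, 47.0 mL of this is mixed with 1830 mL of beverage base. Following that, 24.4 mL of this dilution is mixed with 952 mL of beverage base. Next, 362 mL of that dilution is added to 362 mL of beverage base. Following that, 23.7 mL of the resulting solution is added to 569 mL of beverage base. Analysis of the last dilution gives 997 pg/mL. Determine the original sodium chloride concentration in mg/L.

398 mg/L

Overall dilution factor = 4.995 × 39.94 × 40.02 × 2 × 25.01 = 3.99 × 10⁵.
Original = 997 pg/mL × 3.99 × 10⁵ = 3.98 × 10⁸ pg/mL = 398 mg/L.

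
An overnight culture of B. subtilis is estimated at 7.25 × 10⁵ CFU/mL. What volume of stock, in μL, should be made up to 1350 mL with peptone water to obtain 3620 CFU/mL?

6740 μL

V₁ = C₂V₂/C₁ = 3620 × 1350 / 7.25 × 10⁵ = 6.74 mL = 6740 μL.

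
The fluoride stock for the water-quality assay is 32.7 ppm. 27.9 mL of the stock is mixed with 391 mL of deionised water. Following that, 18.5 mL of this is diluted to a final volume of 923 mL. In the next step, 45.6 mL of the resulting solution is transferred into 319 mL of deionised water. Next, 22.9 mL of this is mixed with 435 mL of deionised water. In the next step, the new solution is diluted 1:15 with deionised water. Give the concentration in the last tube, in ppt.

Overall dilution factor = 15.01 × 49.89 × 7.996 × 20.00 × 15 = 1.80 × 10⁶.
32.7 ppm / 1.80 × 10⁶ = 1.82 × 10⁻⁵ ppm = 18.2 ppt.

18.2 ppt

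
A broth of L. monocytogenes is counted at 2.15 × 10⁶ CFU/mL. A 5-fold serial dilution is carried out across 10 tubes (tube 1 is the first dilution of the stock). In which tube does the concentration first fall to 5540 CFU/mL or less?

Tube n has concentration 2.15 × 10⁶ CFU/mL / 5ⁿ.
Need 5ⁿ ≥ 2.15 × 10⁶ CFU/mL / 5540 CFU/mL = 388, so n ≥ 3.70.
First such tube: n = 4.

tube 4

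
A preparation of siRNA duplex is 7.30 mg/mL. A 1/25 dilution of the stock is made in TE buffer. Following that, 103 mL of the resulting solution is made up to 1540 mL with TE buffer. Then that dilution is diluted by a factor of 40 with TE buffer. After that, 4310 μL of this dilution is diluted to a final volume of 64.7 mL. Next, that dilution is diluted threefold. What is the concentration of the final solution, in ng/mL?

Overall dilution factor = 25 × 14.95 × 40 × 15.01 × 3 = 6.73 × 10⁵.
7.30 mg/mL / 6.73 × 10⁵ = 1.08 × 10⁻⁵ mg/mL = 10.8 ng/mL.

10.8 ng/mL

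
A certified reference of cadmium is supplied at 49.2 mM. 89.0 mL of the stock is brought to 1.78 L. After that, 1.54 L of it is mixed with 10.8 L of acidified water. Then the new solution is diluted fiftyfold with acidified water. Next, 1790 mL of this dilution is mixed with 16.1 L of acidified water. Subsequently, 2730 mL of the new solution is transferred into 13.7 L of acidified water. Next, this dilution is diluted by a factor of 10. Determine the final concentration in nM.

10.2 nM

Overall dilution factor = 20 × 8.013 × 50 × 9.994 × 6.018 × 10 = 4.82 × 10⁶.
49.2 mM / 4.82 × 10⁶ = 1.02 × 10⁻⁵ mM = 10.2 nM.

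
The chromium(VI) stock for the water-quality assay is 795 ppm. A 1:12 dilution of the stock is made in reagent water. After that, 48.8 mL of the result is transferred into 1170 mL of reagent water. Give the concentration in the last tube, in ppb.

2650 ppb

Overall dilution factor = 12 × 24.98 = 300.
795 ppm / 300 = 2.65 ppm = 2650 ppb.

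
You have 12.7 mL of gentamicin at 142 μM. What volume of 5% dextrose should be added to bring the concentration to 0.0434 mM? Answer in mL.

0.0434 mM = 43.4 μM.
V₂ = C₁V₁/C₂ = 142 × 12.7 / 43.4 = 41.6 mL.
Diluent to add = V₂ − V₁ = 41.6 − 12.7 = 28.9 mL.

28.9 mL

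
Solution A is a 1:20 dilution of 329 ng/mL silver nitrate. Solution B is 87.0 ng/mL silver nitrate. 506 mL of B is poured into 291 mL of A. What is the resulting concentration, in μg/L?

61.2 μg/L

C_A = 329 ng/mL / 20 = 16.4 ng/mL.
C_mix = (C_A·V_A + C_B·V_B)/(V_A + V_B) = (16.4×291 + 87.0×506) / 797.0 = 61.2 ng/mL = 61.2 μg/L.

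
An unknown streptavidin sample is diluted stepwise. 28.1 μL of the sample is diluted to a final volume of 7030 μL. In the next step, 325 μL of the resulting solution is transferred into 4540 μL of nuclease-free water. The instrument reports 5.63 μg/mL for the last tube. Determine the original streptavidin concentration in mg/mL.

Overall dilution factor = 250.2 × 14.97 = 3745.
Original = 5.63 μg/mL × 3745 = 2.11 × 10⁴ μg/mL = 21.1 mg/mL.

21.1 mg/mL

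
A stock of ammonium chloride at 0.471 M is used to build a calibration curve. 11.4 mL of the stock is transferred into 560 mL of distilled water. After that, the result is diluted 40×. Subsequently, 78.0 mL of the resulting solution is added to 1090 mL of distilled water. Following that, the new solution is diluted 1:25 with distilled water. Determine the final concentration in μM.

0.628 μM

Overall dilution factor = 50.12 × 40 × 14.97 × 25 = 7.51 × 10⁵.
0.471 M / 7.51 × 10⁵ = 6.28 × 10⁻⁷ M = 0.628 μM.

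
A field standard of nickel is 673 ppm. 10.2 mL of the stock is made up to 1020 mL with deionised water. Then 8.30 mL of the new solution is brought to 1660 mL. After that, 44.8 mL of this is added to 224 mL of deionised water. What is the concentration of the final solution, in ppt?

5610 ppt

Overall dilution factor = 100 × 200 × 6 = 1.20 × 10⁵.
673 ppm / 1.20 × 10⁵ = 5.61 × 10⁻³ ppm = 5610 ppt.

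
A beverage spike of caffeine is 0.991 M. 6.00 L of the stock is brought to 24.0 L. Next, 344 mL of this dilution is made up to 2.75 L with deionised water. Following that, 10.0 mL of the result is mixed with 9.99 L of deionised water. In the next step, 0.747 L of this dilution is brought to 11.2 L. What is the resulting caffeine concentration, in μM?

Overall dilution factor = 4 × 7.994 × 1000 × 14.99 = 4.79 × 10⁵.
0.991 M / 4.79 × 10⁵ = 2.07 × 10⁻⁶ M = 2.07 μM.

2.07 μM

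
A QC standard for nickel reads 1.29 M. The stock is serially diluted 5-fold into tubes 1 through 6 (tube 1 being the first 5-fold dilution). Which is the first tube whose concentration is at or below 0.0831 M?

tube 2

Tube n has concentration 1.29 M / 5ⁿ.
Need 5ⁿ ≥ 1.29 M / 0.0831 M = 15.5, so n ≥ 1.70.
First such tube: n = 2.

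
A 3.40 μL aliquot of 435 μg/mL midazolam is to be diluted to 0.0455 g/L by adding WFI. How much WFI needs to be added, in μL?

0.0455 g/L = 45.5 μg/mL.
V₂ = C₁V₁/C₂ = 435 × 3.40 / 45.5 = 32.5 μL.
Diluent to add = V₂ − V₁ = 32.5 − 3.40 = 29.1 μL.

29.1 μL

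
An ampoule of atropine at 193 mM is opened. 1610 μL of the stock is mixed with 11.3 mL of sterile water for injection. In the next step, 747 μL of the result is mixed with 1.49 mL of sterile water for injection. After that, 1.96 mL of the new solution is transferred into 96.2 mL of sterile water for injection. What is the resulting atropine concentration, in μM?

160 μM

Overall dilution factor = 8.019 × 2.995 × 50.08 = 1203.
193 mM / 1203 = 0.160 mM = 160 μM.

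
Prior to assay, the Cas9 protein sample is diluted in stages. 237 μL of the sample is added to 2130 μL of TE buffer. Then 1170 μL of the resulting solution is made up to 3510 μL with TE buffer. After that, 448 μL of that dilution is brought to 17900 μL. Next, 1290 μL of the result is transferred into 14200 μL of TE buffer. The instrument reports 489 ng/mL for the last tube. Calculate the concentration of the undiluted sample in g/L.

7.03 g/L

Overall dilution factor = 9.987 × 3 × 39.96 × 12.01 = 1.44 × 10⁴.
Original = 489 ng/mL × 1.44 × 10⁴ = 7.03 × 10⁶ ng/mL = 7.03 g/L.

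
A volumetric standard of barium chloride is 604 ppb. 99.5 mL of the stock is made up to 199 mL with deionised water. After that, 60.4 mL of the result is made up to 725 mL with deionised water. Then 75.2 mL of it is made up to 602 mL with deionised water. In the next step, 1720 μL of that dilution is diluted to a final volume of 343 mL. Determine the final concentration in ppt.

15.8 ppt

Overall dilution factor = 2 × 12.00 × 8.005 × 199.4 = 3.83 × 10⁴.
604 ppb / 3.83 × 10⁴ = 0.0158 ppb = 15.8 ppt.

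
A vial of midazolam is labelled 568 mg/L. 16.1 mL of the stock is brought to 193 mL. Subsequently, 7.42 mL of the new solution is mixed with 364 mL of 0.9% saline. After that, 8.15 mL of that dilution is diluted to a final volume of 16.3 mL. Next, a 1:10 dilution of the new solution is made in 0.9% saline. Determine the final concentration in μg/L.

47.3 μg/L

Overall dilution factor = 11.99 × 50.06 × 2 × 10 = 1.20 × 10⁴.
568 mg/L / 1.20 × 10⁴ = 0.0473 mg/L = 47.3 μg/L.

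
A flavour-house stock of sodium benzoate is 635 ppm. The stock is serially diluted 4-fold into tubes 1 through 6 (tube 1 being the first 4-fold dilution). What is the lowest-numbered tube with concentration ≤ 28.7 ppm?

Tube n has concentration 635 ppm / 4ⁿ.
Need 4ⁿ ≥ 635 ppm / 28.7 ppm = 22.1, so n ≥ 2.23.
First such tube: n = 3.

tube 3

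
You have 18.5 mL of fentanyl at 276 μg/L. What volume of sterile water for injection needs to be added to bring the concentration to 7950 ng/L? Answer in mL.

624 mL

7950 ng/L = 7.95 μg/L.
V₂ = C₁V₁/C₂ = 276 × 18.5 / 7.95 = 642 mL.
Diluent to add = V₂ − V₁ = 642 − 18.5 = 624 mL.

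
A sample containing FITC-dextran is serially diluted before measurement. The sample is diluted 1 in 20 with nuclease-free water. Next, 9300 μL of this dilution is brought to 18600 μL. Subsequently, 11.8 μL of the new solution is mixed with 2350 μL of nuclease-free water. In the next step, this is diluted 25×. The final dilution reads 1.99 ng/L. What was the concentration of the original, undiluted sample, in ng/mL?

Overall dilution factor = 20 × 2 × 200.2 × 25 = 2.00 × 10⁵.
Original = 1.99 ng/L × 2.00 × 10⁵ = 3.98 × 10⁵ ng/L = 398 ng/mL.

398 ng/mL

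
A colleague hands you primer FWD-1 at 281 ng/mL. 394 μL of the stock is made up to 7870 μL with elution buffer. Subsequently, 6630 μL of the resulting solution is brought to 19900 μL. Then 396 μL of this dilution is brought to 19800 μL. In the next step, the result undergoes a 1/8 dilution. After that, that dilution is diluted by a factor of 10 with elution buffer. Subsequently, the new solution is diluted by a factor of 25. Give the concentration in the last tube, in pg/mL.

Overall dilution factor = 19.97 × 3.002 × 50 × 8 × 10 × 25 = 6.00 × 10⁶.
281 ng/mL / 6.00 × 10⁶ = 4.69 × 10⁻⁵ ng/mL = 0.0469 pg/mL.

0.0469 pg/mL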